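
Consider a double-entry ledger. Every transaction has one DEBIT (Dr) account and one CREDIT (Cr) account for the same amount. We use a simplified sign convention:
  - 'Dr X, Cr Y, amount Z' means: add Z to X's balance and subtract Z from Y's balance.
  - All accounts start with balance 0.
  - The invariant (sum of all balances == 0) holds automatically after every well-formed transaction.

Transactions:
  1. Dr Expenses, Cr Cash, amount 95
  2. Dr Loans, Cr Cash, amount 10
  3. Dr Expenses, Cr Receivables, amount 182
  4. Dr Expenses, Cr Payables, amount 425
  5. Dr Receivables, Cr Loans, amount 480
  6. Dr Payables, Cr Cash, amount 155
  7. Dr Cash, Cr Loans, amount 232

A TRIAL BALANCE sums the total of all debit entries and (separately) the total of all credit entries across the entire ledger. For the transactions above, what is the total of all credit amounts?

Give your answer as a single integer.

Answer: 1579

Derivation:
Txn 1: credit+=95
Txn 2: credit+=10
Txn 3: credit+=182
Txn 4: credit+=425
Txn 5: credit+=480
Txn 6: credit+=155
Txn 7: credit+=232
Total credits = 1579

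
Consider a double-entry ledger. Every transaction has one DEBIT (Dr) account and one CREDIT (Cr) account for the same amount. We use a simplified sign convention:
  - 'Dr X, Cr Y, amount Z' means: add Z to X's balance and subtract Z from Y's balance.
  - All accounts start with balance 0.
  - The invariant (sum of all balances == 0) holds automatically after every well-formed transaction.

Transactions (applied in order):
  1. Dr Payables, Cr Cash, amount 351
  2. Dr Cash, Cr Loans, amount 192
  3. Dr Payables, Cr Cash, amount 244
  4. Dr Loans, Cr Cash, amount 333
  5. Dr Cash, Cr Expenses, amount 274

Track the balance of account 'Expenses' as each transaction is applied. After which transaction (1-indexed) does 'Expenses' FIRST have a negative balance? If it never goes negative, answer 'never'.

After txn 1: Expenses=0
After txn 2: Expenses=0
After txn 3: Expenses=0
After txn 4: Expenses=0
After txn 5: Expenses=-274

Answer: 5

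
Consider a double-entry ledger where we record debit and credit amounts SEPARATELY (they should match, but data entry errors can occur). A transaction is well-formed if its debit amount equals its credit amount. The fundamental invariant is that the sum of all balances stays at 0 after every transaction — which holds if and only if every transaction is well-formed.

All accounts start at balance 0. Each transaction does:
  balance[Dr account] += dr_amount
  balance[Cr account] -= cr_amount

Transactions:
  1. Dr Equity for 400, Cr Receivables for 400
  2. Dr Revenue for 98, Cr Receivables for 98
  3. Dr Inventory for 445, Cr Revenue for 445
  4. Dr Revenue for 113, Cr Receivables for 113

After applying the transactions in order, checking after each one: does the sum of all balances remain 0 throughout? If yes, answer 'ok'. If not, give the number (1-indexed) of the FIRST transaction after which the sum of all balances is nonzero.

Answer: ok

Derivation:
After txn 1: dr=400 cr=400 sum_balances=0
After txn 2: dr=98 cr=98 sum_balances=0
After txn 3: dr=445 cr=445 sum_balances=0
After txn 4: dr=113 cr=113 sum_balances=0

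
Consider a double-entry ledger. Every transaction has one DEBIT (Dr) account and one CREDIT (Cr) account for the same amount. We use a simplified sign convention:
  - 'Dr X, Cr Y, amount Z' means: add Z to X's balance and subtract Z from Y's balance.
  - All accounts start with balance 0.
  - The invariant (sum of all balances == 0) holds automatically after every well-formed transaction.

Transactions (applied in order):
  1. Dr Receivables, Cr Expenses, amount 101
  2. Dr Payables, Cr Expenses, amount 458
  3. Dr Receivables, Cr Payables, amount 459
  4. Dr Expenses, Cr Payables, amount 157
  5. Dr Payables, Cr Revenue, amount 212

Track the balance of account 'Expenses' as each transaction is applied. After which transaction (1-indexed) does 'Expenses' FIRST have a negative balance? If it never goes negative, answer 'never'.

Answer: 1

Derivation:
After txn 1: Expenses=-101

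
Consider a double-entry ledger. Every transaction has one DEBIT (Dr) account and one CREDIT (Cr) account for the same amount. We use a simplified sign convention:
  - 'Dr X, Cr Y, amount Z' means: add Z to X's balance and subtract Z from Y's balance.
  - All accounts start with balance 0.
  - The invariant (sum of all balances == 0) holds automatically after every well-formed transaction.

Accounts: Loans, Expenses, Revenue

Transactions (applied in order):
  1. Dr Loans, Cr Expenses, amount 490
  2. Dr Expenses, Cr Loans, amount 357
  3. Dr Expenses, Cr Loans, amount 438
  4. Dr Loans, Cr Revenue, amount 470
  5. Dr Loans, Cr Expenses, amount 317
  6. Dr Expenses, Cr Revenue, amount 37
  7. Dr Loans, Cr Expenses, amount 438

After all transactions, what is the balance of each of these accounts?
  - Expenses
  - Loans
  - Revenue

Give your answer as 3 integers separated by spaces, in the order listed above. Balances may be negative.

Answer: -413 920 -507

Derivation:
After txn 1 (Dr Loans, Cr Expenses, amount 490): Expenses=-490 Loans=490
After txn 2 (Dr Expenses, Cr Loans, amount 357): Expenses=-133 Loans=133
After txn 3 (Dr Expenses, Cr Loans, amount 438): Expenses=305 Loans=-305
After txn 4 (Dr Loans, Cr Revenue, amount 470): Expenses=305 Loans=165 Revenue=-470
After txn 5 (Dr Loans, Cr Expenses, amount 317): Expenses=-12 Loans=482 Revenue=-470
After txn 6 (Dr Expenses, Cr Revenue, amount 37): Expenses=25 Loans=482 Revenue=-507
After txn 7 (Dr Loans, Cr Expenses, amount 438): Expenses=-413 Loans=920 Revenue=-507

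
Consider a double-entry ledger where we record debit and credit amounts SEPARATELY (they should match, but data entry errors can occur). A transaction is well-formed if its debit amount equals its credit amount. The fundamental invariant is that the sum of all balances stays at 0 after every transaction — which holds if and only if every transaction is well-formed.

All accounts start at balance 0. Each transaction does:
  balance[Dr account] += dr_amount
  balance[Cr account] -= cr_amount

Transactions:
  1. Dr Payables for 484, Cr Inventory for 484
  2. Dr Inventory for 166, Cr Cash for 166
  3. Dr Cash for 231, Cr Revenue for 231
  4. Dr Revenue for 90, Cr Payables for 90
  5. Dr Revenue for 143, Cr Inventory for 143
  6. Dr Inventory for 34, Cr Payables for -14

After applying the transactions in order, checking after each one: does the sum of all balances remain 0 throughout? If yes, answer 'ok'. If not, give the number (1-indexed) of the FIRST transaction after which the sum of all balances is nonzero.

After txn 1: dr=484 cr=484 sum_balances=0
After txn 2: dr=166 cr=166 sum_balances=0
After txn 3: dr=231 cr=231 sum_balances=0
After txn 4: dr=90 cr=90 sum_balances=0
After txn 5: dr=143 cr=143 sum_balances=0
After txn 6: dr=34 cr=-14 sum_balances=48

Answer: 6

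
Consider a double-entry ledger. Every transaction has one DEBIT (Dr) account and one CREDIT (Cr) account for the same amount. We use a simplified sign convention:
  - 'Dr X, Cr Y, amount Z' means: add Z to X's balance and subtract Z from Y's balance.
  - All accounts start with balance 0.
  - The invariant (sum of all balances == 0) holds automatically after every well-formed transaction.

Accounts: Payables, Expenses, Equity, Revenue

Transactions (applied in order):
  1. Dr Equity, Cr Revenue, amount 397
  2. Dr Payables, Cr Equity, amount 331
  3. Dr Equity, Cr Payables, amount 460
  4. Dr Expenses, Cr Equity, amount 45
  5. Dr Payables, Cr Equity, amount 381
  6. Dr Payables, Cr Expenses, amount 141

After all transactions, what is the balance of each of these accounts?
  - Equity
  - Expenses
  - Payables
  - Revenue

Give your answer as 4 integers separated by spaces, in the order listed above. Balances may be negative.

Answer: 100 -96 393 -397

Derivation:
After txn 1 (Dr Equity, Cr Revenue, amount 397): Equity=397 Revenue=-397
After txn 2 (Dr Payables, Cr Equity, amount 331): Equity=66 Payables=331 Revenue=-397
After txn 3 (Dr Equity, Cr Payables, amount 460): Equity=526 Payables=-129 Revenue=-397
After txn 4 (Dr Expenses, Cr Equity, amount 45): Equity=481 Expenses=45 Payables=-129 Revenue=-397
After txn 5 (Dr Payables, Cr Equity, amount 381): Equity=100 Expenses=45 Payables=252 Revenue=-397
After txn 6 (Dr Payables, Cr Expenses, amount 141): Equity=100 Expenses=-96 Payables=393 Revenue=-397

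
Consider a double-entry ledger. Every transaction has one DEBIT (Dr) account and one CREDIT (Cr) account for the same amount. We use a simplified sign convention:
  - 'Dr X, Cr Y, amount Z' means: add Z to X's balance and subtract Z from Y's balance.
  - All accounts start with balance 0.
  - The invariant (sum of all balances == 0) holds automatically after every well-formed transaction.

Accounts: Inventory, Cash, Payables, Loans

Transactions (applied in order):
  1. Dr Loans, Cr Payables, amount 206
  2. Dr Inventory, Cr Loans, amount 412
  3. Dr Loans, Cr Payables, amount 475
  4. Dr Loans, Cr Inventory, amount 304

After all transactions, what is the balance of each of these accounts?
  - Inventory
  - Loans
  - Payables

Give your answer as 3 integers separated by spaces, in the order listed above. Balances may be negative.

Answer: 108 573 -681

Derivation:
After txn 1 (Dr Loans, Cr Payables, amount 206): Loans=206 Payables=-206
After txn 2 (Dr Inventory, Cr Loans, amount 412): Inventory=412 Loans=-206 Payables=-206
After txn 3 (Dr Loans, Cr Payables, amount 475): Inventory=412 Loans=269 Payables=-681
After txn 4 (Dr Loans, Cr Inventory, amount 304): Inventory=108 Loans=573 Payables=-681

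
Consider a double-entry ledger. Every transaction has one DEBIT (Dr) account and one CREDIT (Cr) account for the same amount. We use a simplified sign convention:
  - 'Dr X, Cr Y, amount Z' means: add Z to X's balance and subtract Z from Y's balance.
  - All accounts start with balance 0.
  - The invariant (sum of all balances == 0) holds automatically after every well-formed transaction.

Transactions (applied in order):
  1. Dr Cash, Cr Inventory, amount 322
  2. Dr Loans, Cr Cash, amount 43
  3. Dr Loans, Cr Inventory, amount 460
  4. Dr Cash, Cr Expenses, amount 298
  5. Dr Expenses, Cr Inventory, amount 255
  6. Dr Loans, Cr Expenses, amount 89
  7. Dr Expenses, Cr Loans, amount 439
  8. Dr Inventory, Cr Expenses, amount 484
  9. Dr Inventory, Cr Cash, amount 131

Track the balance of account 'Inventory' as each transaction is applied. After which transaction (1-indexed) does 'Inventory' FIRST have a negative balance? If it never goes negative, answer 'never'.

Answer: 1

Derivation:
After txn 1: Inventory=-322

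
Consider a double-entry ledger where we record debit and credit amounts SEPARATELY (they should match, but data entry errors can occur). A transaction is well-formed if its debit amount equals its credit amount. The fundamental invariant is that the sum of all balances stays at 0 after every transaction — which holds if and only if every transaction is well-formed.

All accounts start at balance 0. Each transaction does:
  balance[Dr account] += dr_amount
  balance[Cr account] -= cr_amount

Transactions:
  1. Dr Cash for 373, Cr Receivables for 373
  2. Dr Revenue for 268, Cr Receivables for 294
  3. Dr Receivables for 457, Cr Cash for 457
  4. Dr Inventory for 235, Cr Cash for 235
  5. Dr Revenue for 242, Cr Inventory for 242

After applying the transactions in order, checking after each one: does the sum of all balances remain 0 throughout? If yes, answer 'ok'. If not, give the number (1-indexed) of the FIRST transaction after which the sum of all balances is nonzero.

After txn 1: dr=373 cr=373 sum_balances=0
After txn 2: dr=268 cr=294 sum_balances=-26
After txn 3: dr=457 cr=457 sum_balances=-26
After txn 4: dr=235 cr=235 sum_balances=-26
After txn 5: dr=242 cr=242 sum_balances=-26

Answer: 2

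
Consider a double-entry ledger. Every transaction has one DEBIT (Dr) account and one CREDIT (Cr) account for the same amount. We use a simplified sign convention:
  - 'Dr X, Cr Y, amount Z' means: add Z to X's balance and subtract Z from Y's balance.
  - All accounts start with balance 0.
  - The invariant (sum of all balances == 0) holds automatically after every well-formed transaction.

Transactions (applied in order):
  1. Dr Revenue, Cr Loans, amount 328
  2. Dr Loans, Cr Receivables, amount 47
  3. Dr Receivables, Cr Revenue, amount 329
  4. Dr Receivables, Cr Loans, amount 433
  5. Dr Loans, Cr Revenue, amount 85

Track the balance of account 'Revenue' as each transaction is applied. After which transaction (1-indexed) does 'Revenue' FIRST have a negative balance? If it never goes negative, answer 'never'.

Answer: 3

Derivation:
After txn 1: Revenue=328
After txn 2: Revenue=328
After txn 3: Revenue=-1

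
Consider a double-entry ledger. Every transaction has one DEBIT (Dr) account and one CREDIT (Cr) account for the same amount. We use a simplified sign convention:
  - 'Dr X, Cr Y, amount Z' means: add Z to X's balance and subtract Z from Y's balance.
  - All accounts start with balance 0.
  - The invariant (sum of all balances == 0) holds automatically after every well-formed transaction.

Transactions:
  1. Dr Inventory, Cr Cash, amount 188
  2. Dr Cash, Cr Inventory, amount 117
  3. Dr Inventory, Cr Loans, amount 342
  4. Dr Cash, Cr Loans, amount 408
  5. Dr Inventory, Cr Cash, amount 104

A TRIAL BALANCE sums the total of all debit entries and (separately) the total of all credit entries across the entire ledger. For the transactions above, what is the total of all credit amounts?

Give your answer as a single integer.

Answer: 1159

Derivation:
Txn 1: credit+=188
Txn 2: credit+=117
Txn 3: credit+=342
Txn 4: credit+=408
Txn 5: credit+=104
Total credits = 1159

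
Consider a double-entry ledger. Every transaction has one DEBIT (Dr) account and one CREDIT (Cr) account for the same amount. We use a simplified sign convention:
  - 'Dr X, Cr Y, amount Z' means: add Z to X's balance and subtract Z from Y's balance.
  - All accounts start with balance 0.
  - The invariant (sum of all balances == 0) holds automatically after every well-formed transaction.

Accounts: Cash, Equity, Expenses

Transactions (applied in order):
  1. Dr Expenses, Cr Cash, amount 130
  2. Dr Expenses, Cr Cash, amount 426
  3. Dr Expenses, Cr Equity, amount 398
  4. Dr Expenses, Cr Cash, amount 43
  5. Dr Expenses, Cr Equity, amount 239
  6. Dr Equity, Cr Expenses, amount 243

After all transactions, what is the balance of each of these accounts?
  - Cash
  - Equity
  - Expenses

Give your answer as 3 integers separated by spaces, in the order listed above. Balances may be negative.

Answer: -599 -394 993

Derivation:
After txn 1 (Dr Expenses, Cr Cash, amount 130): Cash=-130 Expenses=130
After txn 2 (Dr Expenses, Cr Cash, amount 426): Cash=-556 Expenses=556
After txn 3 (Dr Expenses, Cr Equity, amount 398): Cash=-556 Equity=-398 Expenses=954
After txn 4 (Dr Expenses, Cr Cash, amount 43): Cash=-599 Equity=-398 Expenses=997
After txn 5 (Dr Expenses, Cr Equity, amount 239): Cash=-599 Equity=-637 Expenses=1236
After txn 6 (Dr Equity, Cr Expenses, amount 243): Cash=-599 Equity=-394 Expenses=993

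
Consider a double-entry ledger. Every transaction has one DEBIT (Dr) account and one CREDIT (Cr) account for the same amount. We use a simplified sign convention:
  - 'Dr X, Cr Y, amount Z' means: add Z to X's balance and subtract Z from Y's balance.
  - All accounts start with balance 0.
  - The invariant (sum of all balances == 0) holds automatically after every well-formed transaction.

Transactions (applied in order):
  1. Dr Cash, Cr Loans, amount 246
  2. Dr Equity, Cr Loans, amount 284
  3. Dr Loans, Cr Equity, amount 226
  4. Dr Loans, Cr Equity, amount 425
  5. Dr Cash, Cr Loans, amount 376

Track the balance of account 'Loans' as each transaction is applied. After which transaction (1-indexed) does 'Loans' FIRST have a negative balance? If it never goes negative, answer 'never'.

Answer: 1

Derivation:
After txn 1: Loans=-246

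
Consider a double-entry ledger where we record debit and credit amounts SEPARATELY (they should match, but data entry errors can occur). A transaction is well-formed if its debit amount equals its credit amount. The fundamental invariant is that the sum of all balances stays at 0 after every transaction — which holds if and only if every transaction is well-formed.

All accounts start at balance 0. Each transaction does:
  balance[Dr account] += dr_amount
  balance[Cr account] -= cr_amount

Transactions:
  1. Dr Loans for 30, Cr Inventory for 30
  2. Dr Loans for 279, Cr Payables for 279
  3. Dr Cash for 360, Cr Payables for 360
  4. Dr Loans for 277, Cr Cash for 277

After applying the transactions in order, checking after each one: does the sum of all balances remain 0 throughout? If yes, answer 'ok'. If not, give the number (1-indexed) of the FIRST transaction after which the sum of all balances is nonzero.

Answer: ok

Derivation:
After txn 1: dr=30 cr=30 sum_balances=0
After txn 2: dr=279 cr=279 sum_balances=0
After txn 3: dr=360 cr=360 sum_balances=0
After txn 4: dr=277 cr=277 sum_balances=0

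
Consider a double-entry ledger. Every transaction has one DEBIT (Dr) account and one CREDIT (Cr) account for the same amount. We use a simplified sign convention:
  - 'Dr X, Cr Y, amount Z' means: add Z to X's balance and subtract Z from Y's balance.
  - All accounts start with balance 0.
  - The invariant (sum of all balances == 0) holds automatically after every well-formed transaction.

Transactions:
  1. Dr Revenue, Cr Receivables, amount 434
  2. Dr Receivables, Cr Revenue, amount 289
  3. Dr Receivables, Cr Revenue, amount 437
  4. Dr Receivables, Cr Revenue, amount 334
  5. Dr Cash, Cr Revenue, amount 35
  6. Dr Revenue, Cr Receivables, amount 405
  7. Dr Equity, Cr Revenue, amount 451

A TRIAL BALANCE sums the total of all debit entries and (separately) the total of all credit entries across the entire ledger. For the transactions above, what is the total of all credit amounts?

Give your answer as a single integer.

Txn 1: credit+=434
Txn 2: credit+=289
Txn 3: credit+=437
Txn 4: credit+=334
Txn 5: credit+=35
Txn 6: credit+=405
Txn 7: credit+=451
Total credits = 2385

Answer: 2385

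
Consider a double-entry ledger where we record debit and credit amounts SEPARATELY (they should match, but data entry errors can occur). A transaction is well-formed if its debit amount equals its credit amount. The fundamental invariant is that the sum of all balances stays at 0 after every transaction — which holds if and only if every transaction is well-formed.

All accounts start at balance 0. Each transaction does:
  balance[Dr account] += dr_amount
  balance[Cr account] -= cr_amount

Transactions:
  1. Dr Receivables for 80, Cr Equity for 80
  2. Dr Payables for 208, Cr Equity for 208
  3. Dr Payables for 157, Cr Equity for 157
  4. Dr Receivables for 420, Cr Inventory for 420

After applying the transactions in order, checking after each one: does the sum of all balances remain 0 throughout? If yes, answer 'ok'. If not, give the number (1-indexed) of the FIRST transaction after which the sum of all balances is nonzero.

After txn 1: dr=80 cr=80 sum_balances=0
After txn 2: dr=208 cr=208 sum_balances=0
After txn 3: dr=157 cr=157 sum_balances=0
After txn 4: dr=420 cr=420 sum_balances=0

Answer: ok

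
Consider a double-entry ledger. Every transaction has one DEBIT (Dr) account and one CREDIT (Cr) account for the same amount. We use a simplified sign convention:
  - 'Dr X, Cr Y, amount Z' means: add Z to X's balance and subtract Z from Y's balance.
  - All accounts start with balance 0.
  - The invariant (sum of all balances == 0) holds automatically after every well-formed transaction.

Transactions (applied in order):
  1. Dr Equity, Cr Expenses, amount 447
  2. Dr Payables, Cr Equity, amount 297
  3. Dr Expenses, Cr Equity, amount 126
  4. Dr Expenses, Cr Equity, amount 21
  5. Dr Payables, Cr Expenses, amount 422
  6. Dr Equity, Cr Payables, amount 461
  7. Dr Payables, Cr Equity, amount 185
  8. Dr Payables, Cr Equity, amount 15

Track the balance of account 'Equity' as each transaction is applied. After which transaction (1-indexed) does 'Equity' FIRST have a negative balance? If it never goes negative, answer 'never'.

Answer: never

Derivation:
After txn 1: Equity=447
After txn 2: Equity=150
After txn 3: Equity=24
After txn 4: Equity=3
After txn 5: Equity=3
After txn 6: Equity=464
After txn 7: Equity=279
After txn 8: Equity=264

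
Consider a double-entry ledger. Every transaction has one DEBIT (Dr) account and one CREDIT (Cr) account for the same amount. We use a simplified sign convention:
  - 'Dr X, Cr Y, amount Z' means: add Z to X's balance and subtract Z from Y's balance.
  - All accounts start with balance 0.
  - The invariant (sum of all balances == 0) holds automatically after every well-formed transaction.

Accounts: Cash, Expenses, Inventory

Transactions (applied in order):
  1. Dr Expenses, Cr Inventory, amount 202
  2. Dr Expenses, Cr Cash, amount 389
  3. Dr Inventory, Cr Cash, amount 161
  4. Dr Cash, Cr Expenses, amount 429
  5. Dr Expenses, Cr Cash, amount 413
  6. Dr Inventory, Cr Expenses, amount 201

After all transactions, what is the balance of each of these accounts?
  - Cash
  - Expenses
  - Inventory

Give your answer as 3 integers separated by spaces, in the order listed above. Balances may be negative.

After txn 1 (Dr Expenses, Cr Inventory, amount 202): Expenses=202 Inventory=-202
After txn 2 (Dr Expenses, Cr Cash, amount 389): Cash=-389 Expenses=591 Inventory=-202
After txn 3 (Dr Inventory, Cr Cash, amount 161): Cash=-550 Expenses=591 Inventory=-41
After txn 4 (Dr Cash, Cr Expenses, amount 429): Cash=-121 Expenses=162 Inventory=-41
After txn 5 (Dr Expenses, Cr Cash, amount 413): Cash=-534 Expenses=575 Inventory=-41
After txn 6 (Dr Inventory, Cr Expenses, amount 201): Cash=-534 Expenses=374 Inventory=160

Answer: -534 374 160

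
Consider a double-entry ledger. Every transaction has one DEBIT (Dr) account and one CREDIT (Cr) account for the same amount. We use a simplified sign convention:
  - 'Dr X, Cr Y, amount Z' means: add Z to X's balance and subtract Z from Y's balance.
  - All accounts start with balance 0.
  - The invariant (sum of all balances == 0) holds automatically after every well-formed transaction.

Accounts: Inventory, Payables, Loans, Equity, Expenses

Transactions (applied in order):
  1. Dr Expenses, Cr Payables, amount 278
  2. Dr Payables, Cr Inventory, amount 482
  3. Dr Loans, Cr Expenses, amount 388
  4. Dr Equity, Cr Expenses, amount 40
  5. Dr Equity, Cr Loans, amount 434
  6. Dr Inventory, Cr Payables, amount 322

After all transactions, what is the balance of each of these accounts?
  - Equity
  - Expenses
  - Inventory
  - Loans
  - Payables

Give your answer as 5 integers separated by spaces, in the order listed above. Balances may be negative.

Answer: 474 -150 -160 -46 -118

Derivation:
After txn 1 (Dr Expenses, Cr Payables, amount 278): Expenses=278 Payables=-278
After txn 2 (Dr Payables, Cr Inventory, amount 482): Expenses=278 Inventory=-482 Payables=204
After txn 3 (Dr Loans, Cr Expenses, amount 388): Expenses=-110 Inventory=-482 Loans=388 Payables=204
After txn 4 (Dr Equity, Cr Expenses, amount 40): Equity=40 Expenses=-150 Inventory=-482 Loans=388 Payables=204
After txn 5 (Dr Equity, Cr Loans, amount 434): Equity=474 Expenses=-150 Inventory=-482 Loans=-46 Payables=204
After txn 6 (Dr Inventory, Cr Payables, amount 322): Equity=474 Expenses=-150 Inventory=-160 Loans=-46 Payables=-118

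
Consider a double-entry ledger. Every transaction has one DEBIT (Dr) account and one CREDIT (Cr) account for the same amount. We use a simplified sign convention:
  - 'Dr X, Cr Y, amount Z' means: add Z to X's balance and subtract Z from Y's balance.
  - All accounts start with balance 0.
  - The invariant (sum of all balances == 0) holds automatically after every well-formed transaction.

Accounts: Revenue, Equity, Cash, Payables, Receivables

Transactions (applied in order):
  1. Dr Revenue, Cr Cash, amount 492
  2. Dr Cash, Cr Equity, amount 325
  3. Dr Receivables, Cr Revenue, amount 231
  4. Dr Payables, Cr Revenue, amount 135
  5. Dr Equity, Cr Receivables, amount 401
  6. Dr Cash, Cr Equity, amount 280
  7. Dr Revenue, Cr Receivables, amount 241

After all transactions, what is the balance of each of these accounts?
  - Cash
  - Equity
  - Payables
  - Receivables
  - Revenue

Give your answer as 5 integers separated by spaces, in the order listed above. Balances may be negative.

After txn 1 (Dr Revenue, Cr Cash, amount 492): Cash=-492 Revenue=492
After txn 2 (Dr Cash, Cr Equity, amount 325): Cash=-167 Equity=-325 Revenue=492
After txn 3 (Dr Receivables, Cr Revenue, amount 231): Cash=-167 Equity=-325 Receivables=231 Revenue=261
After txn 4 (Dr Payables, Cr Revenue, amount 135): Cash=-167 Equity=-325 Payables=135 Receivables=231 Revenue=126
After txn 5 (Dr Equity, Cr Receivables, amount 401): Cash=-167 Equity=76 Payables=135 Receivables=-170 Revenue=126
After txn 6 (Dr Cash, Cr Equity, amount 280): Cash=113 Equity=-204 Payables=135 Receivables=-170 Revenue=126
After txn 7 (Dr Revenue, Cr Receivables, amount 241): Cash=113 Equity=-204 Payables=135 Receivables=-411 Revenue=367

Answer: 113 -204 135 -411 367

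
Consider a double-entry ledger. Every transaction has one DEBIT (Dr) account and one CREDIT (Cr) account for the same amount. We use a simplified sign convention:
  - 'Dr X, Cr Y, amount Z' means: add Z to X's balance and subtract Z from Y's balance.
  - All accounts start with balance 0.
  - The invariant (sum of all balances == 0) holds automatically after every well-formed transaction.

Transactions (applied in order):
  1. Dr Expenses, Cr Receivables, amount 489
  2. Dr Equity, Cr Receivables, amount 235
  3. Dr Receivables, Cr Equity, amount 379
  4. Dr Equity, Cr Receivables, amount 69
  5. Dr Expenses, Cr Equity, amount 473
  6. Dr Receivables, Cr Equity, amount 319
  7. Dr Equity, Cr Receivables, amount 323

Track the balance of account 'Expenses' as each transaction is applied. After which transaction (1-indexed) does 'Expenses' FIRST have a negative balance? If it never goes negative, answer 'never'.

Answer: never

Derivation:
After txn 1: Expenses=489
After txn 2: Expenses=489
After txn 3: Expenses=489
After txn 4: Expenses=489
After txn 5: Expenses=962
After txn 6: Expenses=962
After txn 7: Expenses=962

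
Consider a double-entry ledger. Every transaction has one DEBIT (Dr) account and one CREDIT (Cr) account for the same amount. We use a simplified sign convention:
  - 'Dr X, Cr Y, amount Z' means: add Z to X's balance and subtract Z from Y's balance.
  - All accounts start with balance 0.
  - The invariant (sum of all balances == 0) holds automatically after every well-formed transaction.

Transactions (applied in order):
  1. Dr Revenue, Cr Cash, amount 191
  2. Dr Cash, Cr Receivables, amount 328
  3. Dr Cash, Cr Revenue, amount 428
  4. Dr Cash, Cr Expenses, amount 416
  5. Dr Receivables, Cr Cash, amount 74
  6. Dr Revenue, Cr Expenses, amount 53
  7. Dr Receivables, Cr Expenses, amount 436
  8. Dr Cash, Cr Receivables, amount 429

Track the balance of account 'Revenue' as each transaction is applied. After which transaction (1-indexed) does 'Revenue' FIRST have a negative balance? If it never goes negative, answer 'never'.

Answer: 3

Derivation:
After txn 1: Revenue=191
After txn 2: Revenue=191
After txn 3: Revenue=-237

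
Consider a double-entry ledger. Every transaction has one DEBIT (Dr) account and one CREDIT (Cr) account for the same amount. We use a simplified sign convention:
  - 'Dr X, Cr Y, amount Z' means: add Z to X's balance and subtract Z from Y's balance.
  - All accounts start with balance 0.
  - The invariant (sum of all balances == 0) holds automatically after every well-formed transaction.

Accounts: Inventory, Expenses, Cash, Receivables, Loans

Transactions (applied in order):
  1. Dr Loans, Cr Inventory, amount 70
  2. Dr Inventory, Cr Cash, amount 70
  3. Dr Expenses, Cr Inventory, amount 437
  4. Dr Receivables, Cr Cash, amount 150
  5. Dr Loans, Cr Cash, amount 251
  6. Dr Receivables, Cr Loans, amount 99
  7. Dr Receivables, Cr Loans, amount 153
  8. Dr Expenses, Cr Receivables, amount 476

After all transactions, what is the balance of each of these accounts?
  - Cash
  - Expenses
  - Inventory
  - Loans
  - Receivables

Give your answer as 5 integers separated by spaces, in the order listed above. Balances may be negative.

Answer: -471 913 -437 69 -74

Derivation:
After txn 1 (Dr Loans, Cr Inventory, amount 70): Inventory=-70 Loans=70
After txn 2 (Dr Inventory, Cr Cash, amount 70): Cash=-70 Inventory=0 Loans=70
After txn 3 (Dr Expenses, Cr Inventory, amount 437): Cash=-70 Expenses=437 Inventory=-437 Loans=70
After txn 4 (Dr Receivables, Cr Cash, amount 150): Cash=-220 Expenses=437 Inventory=-437 Loans=70 Receivables=150
After txn 5 (Dr Loans, Cr Cash, amount 251): Cash=-471 Expenses=437 Inventory=-437 Loans=321 Receivables=150
After txn 6 (Dr Receivables, Cr Loans, amount 99): Cash=-471 Expenses=437 Inventory=-437 Loans=222 Receivables=249
After txn 7 (Dr Receivables, Cr Loans, amount 153): Cash=-471 Expenses=437 Inventory=-437 Loans=69 Receivables=402
After txn 8 (Dr Expenses, Cr Receivables, amount 476): Cash=-471 Expenses=913 Inventory=-437 Loans=69 Receivables=-74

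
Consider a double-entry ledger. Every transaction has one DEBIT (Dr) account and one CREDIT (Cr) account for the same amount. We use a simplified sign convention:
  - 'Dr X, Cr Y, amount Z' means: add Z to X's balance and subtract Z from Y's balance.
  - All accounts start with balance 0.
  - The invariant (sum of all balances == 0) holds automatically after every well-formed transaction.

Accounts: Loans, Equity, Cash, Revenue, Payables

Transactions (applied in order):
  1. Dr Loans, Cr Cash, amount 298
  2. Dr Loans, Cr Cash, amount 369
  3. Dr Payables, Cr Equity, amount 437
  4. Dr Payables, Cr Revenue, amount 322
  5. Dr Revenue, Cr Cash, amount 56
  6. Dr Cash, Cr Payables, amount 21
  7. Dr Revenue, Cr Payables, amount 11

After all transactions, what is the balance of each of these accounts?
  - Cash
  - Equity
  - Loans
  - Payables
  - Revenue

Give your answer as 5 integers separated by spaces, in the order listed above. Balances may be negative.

After txn 1 (Dr Loans, Cr Cash, amount 298): Cash=-298 Loans=298
After txn 2 (Dr Loans, Cr Cash, amount 369): Cash=-667 Loans=667
After txn 3 (Dr Payables, Cr Equity, amount 437): Cash=-667 Equity=-437 Loans=667 Payables=437
After txn 4 (Dr Payables, Cr Revenue, amount 322): Cash=-667 Equity=-437 Loans=667 Payables=759 Revenue=-322
After txn 5 (Dr Revenue, Cr Cash, amount 56): Cash=-723 Equity=-437 Loans=667 Payables=759 Revenue=-266
After txn 6 (Dr Cash, Cr Payables, amount 21): Cash=-702 Equity=-437 Loans=667 Payables=738 Revenue=-266
After txn 7 (Dr Revenue, Cr Payables, amount 11): Cash=-702 Equity=-437 Loans=667 Payables=727 Revenue=-255

Answer: -702 -437 667 727 -255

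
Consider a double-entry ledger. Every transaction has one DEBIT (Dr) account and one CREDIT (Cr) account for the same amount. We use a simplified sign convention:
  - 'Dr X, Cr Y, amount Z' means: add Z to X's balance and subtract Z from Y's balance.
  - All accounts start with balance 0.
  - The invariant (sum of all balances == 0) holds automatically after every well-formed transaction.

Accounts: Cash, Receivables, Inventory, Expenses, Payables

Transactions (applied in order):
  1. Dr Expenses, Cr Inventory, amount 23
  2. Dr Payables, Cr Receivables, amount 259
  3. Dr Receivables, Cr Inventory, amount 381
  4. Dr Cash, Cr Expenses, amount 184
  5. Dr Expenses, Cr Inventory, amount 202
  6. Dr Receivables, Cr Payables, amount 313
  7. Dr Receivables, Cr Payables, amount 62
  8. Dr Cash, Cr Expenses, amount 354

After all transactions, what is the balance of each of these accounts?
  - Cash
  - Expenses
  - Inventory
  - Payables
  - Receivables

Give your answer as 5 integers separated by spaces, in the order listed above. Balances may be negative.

Answer: 538 -313 -606 -116 497

Derivation:
After txn 1 (Dr Expenses, Cr Inventory, amount 23): Expenses=23 Inventory=-23
After txn 2 (Dr Payables, Cr Receivables, amount 259): Expenses=23 Inventory=-23 Payables=259 Receivables=-259
After txn 3 (Dr Receivables, Cr Inventory, amount 381): Expenses=23 Inventory=-404 Payables=259 Receivables=122
After txn 4 (Dr Cash, Cr Expenses, amount 184): Cash=184 Expenses=-161 Inventory=-404 Payables=259 Receivables=122
After txn 5 (Dr Expenses, Cr Inventory, amount 202): Cash=184 Expenses=41 Inventory=-606 Payables=259 Receivables=122
After txn 6 (Dr Receivables, Cr Payables, amount 313): Cash=184 Expenses=41 Inventory=-606 Payables=-54 Receivables=435
After txn 7 (Dr Receivables, Cr Payables, amount 62): Cash=184 Expenses=41 Inventory=-606 Payables=-116 Receivables=497
After txn 8 (Dr Cash, Cr Expenses, amount 354): Cash=538 Expenses=-313 Inventory=-606 Payables=-116 Receivables=497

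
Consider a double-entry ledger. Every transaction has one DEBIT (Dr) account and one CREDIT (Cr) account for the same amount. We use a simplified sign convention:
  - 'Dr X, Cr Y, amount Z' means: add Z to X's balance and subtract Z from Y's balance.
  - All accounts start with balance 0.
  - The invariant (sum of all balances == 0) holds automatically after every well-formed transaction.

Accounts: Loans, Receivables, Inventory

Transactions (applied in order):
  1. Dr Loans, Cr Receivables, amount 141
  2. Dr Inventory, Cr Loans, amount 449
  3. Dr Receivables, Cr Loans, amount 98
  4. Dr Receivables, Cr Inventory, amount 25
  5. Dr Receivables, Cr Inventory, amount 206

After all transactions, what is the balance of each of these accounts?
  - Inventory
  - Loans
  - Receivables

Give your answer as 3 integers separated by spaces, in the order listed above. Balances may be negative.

After txn 1 (Dr Loans, Cr Receivables, amount 141): Loans=141 Receivables=-141
After txn 2 (Dr Inventory, Cr Loans, amount 449): Inventory=449 Loans=-308 Receivables=-141
After txn 3 (Dr Receivables, Cr Loans, amount 98): Inventory=449 Loans=-406 Receivables=-43
After txn 4 (Dr Receivables, Cr Inventory, amount 25): Inventory=424 Loans=-406 Receivables=-18
After txn 5 (Dr Receivables, Cr Inventory, amount 206): Inventory=218 Loans=-406 Receivables=188

Answer: 218 -406 188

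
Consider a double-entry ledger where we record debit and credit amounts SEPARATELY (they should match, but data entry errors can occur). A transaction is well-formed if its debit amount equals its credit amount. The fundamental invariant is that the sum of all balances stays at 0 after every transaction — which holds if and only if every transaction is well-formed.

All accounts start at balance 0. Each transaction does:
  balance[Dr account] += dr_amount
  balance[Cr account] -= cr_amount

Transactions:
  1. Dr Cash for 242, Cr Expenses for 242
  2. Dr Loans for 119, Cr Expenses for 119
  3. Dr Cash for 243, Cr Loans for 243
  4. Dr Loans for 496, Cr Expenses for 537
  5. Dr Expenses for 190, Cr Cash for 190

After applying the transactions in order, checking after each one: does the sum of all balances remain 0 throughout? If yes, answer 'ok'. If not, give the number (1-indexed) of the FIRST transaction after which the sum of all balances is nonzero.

After txn 1: dr=242 cr=242 sum_balances=0
After txn 2: dr=119 cr=119 sum_balances=0
After txn 3: dr=243 cr=243 sum_balances=0
After txn 4: dr=496 cr=537 sum_balances=-41
After txn 5: dr=190 cr=190 sum_balances=-41

Answer: 4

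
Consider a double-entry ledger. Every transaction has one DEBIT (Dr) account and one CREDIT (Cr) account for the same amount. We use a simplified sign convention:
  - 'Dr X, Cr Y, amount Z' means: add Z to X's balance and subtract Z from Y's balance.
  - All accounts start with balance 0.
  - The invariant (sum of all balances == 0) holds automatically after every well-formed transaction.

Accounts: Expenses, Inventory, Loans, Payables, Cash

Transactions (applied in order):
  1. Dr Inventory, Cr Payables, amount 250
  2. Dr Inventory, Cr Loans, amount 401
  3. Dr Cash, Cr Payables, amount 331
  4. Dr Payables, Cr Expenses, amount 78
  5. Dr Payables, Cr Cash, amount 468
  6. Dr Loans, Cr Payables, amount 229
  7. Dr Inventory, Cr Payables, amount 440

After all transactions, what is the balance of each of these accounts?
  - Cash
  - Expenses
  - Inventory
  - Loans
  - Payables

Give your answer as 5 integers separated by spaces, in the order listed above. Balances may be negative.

Answer: -137 -78 1091 -172 -704

Derivation:
After txn 1 (Dr Inventory, Cr Payables, amount 250): Inventory=250 Payables=-250
After txn 2 (Dr Inventory, Cr Loans, amount 401): Inventory=651 Loans=-401 Payables=-250
After txn 3 (Dr Cash, Cr Payables, amount 331): Cash=331 Inventory=651 Loans=-401 Payables=-581
After txn 4 (Dr Payables, Cr Expenses, amount 78): Cash=331 Expenses=-78 Inventory=651 Loans=-401 Payables=-503
After txn 5 (Dr Payables, Cr Cash, amount 468): Cash=-137 Expenses=-78 Inventory=651 Loans=-401 Payables=-35
After txn 6 (Dr Loans, Cr Payables, amount 229): Cash=-137 Expenses=-78 Inventory=651 Loans=-172 Payables=-264
After txn 7 (Dr Inventory, Cr Payables, amount 440): Cash=-137 Expenses=-78 Inventory=1091 Loans=-172 Payables=-704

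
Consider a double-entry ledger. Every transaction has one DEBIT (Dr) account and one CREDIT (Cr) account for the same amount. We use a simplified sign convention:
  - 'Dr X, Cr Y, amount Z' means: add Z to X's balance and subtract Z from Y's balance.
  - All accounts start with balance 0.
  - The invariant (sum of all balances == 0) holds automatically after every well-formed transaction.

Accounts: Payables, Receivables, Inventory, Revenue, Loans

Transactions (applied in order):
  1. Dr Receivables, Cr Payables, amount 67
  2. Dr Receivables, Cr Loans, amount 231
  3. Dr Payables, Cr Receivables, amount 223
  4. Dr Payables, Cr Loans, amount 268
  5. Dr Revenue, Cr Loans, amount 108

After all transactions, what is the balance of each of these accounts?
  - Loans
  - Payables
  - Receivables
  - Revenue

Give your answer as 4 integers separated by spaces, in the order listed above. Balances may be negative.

Answer: -607 424 75 108

Derivation:
After txn 1 (Dr Receivables, Cr Payables, amount 67): Payables=-67 Receivables=67
After txn 2 (Dr Receivables, Cr Loans, amount 231): Loans=-231 Payables=-67 Receivables=298
After txn 3 (Dr Payables, Cr Receivables, amount 223): Loans=-231 Payables=156 Receivables=75
After txn 4 (Dr Payables, Cr Loans, amount 268): Loans=-499 Payables=424 Receivables=75
After txn 5 (Dr Revenue, Cr Loans, amount 108): Loans=-607 Payables=424 Receivables=75 Revenue=108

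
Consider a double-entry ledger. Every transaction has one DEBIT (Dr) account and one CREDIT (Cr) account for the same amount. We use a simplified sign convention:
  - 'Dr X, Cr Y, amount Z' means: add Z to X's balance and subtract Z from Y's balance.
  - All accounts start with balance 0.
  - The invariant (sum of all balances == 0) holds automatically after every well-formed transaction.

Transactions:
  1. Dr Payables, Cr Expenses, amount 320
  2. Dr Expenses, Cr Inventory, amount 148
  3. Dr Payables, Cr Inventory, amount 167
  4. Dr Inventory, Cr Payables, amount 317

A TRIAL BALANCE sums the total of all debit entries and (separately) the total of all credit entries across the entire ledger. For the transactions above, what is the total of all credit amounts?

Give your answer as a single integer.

Answer: 952

Derivation:
Txn 1: credit+=320
Txn 2: credit+=148
Txn 3: credit+=167
Txn 4: credit+=317
Total credits = 952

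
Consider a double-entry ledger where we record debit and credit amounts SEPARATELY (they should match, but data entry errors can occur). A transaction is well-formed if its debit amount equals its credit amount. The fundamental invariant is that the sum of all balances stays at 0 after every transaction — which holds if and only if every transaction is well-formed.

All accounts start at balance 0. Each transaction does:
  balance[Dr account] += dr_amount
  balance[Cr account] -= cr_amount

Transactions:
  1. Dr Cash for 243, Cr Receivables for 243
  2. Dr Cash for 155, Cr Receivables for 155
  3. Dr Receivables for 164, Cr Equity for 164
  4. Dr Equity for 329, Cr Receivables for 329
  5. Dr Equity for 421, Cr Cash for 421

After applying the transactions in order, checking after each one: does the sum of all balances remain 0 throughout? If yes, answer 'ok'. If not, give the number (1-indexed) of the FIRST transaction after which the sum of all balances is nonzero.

After txn 1: dr=243 cr=243 sum_balances=0
After txn 2: dr=155 cr=155 sum_balances=0
After txn 3: dr=164 cr=164 sum_balances=0
After txn 4: dr=329 cr=329 sum_balances=0
After txn 5: dr=421 cr=421 sum_balances=0

Answer: ok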